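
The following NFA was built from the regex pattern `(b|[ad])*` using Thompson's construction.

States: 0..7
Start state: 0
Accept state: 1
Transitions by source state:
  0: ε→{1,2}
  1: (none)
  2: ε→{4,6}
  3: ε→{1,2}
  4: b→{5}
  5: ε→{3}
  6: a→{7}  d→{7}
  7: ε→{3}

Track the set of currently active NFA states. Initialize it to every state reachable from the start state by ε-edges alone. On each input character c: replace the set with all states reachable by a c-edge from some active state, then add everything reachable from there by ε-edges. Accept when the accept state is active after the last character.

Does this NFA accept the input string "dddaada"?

Answer: ACCEPT

Derivation:
initial (ε-close {0}): {0,1,2,4,6}
'd' @ 1: {1,2,3,4,6,7}  [accepting]
'd' @ 2: {1,2,3,4,6,7}  [accepting]
'd' @ 3: {1,2,3,4,6,7}  [accepting]
'a' @ 4: {1,2,3,4,6,7}  [accepting]
'a' @ 5: {1,2,3,4,6,7}  [accepting]
'd' @ 6: {1,2,3,4,6,7}  [accepting]
'a' @ 7: {1,2,3,4,6,7}  [accepting]
end set {1,2,3,4,6,7} — state 1 in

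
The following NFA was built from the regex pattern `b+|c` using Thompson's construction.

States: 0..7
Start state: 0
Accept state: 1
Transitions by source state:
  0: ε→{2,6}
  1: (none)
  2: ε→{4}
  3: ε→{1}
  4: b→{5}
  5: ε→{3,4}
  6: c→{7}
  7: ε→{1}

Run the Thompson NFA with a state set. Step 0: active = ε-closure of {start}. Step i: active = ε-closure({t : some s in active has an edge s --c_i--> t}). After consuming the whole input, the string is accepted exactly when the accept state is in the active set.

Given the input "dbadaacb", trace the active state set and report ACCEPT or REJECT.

Answer: REJECT

Trace:
start: ε-closure({0}) = {0,2,4,6}
'd' @ 1: {}  — dead — no transitions
rest 'badaacb' ignored (set empty)
end set {} — state 1 not in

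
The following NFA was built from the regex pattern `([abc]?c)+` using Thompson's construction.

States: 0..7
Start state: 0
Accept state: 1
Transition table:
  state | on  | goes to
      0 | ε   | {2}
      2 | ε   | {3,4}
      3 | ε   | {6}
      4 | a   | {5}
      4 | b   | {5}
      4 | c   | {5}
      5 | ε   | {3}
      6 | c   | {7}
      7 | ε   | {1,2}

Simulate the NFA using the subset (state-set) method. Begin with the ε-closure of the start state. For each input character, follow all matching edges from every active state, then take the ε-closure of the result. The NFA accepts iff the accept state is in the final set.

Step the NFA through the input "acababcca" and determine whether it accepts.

S₀ = ε-closure({0}) = {0,2,3,4,6}
'a' @ 1: {3,5,6}
'c' @ 2: {1,2,3,4,6,7}  [accepting]
'a' @ 3: {3,5,6}
'b' @ 4: {}  — dead — no transitions
rest 'abcca' ignored (set empty)
final: {}; accept 1 not in set

Answer: REJECT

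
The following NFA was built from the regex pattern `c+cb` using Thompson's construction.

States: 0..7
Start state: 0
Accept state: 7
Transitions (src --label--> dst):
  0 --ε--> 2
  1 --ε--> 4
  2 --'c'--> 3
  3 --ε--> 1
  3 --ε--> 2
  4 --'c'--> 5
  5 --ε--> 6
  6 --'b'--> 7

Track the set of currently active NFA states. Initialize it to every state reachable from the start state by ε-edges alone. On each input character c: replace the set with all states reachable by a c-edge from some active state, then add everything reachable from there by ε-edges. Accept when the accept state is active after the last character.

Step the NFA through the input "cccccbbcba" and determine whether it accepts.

Answer: REJECT

Steps:
start: ε-closure({0}) = {0,2}
'c' @ 1: {1,2,3,4}
'c' @ 2: {1,2,3,4,5,6}
'c' @ 3: {1,2,3,4,5,6}
'c' @ 4: {1,2,3,4,5,6}
'c' @ 5: {1,2,3,4,5,6}
'b' @ 6: {7}  [accepting]
'b' @ 7: {}  — dead — no transitions
rest 'cba' ignored (set empty)
after full input: {}  (accept=7 not in)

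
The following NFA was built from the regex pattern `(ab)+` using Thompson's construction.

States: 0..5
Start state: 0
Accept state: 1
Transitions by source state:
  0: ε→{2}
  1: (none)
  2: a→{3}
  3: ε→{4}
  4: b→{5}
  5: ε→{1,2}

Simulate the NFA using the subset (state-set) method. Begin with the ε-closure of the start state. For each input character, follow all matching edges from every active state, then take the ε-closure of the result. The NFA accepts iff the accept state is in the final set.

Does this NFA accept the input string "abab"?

Answer: ACCEPT

Steps:
S₀ = ε-closure({0}) = {0,2}
'a' @ 1: {3,4}
'b' @ 2: {1,2,5}  (accept∈set)
'a' @ 3: {3,4}
'b' @ 4: {1,2,5}  (accept∈set)
final: {1,2,5}; accept 1 in set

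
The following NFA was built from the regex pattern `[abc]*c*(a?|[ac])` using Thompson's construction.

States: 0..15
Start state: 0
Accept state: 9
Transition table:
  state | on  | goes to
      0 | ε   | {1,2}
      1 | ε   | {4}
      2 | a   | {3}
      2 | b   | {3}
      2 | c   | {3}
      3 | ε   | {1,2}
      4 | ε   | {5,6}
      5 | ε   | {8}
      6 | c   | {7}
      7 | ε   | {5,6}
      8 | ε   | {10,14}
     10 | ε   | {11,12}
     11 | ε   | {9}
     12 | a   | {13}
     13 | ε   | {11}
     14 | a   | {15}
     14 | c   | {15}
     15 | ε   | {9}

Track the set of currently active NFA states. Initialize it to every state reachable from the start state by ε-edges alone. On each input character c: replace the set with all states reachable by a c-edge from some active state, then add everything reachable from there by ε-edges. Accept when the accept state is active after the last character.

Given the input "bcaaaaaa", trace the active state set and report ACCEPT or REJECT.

initial (ε-close {0}): {0,1,2,4,5,6,8,9,10,11,12,14}
'b' @ 1: {1,2,3,4,5,6,8,9,10,11,12,14}  (accept∈set)
'c' @ 2: {1,2,3,4,5,6,7,8,9,10,11,12,14,15}  (accept∈set)
'a' @ 3: {1,2,3,4,5,6,8,9,10,11,12,13,14,15}  (accept∈set)
'a' @ 4: {1,2,3,4,5,6,8,9,10,11,12,13,14,15}  (accept∈set)
'a' @ 5: {1,2,3,4,5,6,8,9,10,11,12,13,14,15}  (accept∈set)
'a' @ 6: {1,2,3,4,5,6,8,9,10,11,12,13,14,15}  (accept∈set)
'a' @ 7: {1,2,3,4,5,6,8,9,10,11,12,13,14,15}  (accept∈set)
'a' @ 8: {1,2,3,4,5,6,8,9,10,11,12,13,14,15}  (accept∈set)
end set {1,2,3,4,5,6,8,9,10,11,12,13,14,15} — state 9 in

Answer: ACCEPT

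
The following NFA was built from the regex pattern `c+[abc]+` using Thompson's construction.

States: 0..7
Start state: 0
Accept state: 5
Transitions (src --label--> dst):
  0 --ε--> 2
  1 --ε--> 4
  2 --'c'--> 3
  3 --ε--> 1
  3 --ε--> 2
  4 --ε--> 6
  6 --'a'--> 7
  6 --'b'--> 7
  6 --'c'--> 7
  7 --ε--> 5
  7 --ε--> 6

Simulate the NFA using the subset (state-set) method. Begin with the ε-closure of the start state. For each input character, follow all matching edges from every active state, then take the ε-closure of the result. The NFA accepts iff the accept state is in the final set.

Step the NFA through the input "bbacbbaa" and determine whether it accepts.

Answer: REJECT

Steps:
S₀ = ε-closure({0}) = {0,2}
'b' @ 1: {}  — dead — no transitions
rest 'bacbbaa' ignored (set empty)
end set {} — state 5 not in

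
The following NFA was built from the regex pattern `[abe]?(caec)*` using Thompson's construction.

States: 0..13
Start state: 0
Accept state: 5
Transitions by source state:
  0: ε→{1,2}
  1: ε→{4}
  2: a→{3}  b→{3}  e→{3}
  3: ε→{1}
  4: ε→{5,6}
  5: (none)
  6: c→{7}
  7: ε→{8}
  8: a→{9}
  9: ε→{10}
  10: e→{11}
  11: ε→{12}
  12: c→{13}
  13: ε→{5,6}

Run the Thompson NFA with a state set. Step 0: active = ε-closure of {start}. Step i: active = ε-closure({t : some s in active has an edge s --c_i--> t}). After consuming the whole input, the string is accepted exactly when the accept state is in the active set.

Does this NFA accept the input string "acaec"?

start: ε-closure({0}) = {0,1,2,4,5,6}
'a' @ 1: {1,3,4,5,6}  ✓accept
'c' @ 2: {7,8}
'a' @ 3: {9,10}
'e' @ 4: {11,12}
'c' @ 5: {5,6,13}  ✓accept
final: {5,6,13}; accept 5 in set

Answer: ACCEPT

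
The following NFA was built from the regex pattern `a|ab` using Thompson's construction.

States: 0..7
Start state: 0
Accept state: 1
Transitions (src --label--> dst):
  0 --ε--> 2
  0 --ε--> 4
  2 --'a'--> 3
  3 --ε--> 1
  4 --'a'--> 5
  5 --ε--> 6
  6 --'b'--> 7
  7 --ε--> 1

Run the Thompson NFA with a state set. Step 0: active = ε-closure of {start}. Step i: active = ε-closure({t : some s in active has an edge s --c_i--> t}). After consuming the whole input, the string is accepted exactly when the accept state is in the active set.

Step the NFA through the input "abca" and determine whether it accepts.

Answer: REJECT

Trace:
start: ε-closure({0}) = {0,2,4}
'a' @ 1: {1,3,5,6}  [accepting]
'b' @ 2: {1,7}  [accepting]
'c' @ 3: {}  — no active states
rest 'a' ignored (set empty)
final: {}; accept 1 not in set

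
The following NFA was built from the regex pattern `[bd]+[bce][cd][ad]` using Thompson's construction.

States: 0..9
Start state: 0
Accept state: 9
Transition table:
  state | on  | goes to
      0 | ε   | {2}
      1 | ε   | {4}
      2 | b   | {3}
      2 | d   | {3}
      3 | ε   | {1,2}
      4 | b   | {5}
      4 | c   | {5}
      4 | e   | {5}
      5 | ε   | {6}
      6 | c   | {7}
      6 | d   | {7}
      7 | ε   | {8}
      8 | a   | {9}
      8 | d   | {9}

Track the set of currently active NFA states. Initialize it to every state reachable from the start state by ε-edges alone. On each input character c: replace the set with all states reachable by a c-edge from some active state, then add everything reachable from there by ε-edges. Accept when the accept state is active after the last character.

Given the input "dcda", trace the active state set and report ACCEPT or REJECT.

Answer: ACCEPT

Derivation:
initial (ε-close {0}): {0,2}
'd' @ 1: {1,2,3,4}
'c' @ 2: {5,6}
'd' @ 3: {7,8}
'a' @ 4: {9}  (accept∈set)
final: {9}; accept 9 in set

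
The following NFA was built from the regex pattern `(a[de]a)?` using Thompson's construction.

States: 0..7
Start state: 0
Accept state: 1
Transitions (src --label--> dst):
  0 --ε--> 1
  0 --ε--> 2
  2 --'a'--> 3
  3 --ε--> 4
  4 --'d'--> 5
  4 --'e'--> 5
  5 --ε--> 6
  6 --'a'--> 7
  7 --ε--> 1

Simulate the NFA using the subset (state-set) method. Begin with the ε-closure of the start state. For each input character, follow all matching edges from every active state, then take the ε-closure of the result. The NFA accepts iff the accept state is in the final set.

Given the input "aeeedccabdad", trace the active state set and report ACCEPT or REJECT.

Answer: REJECT

Steps:
S₀ = ε-closure({0}) = {0,1,2}
'a' @ 1: {3,4}
'e' @ 2: {5,6}
'e' @ 3: {}  — no active states
rest 'edccabdad' ignored (set empty)
final: {}; accept 1 not in set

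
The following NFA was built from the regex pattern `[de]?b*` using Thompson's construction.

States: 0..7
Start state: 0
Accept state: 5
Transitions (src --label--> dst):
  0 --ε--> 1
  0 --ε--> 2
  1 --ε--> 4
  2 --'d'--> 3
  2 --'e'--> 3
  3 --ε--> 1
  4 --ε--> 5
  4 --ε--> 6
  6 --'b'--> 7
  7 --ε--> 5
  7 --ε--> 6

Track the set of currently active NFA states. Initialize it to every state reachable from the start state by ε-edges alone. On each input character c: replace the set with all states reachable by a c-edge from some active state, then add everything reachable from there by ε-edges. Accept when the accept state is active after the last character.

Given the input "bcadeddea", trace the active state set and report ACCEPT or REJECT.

Answer: REJECT

Derivation:
start: ε-closure({0}) = {0,1,2,4,5,6}
'b' @ 1: {5,6,7}  (accept∈set)
'c' @ 2: {}  — state set empty
rest 'adeddea' ignored (set empty)
final: {}; accept 5 not in set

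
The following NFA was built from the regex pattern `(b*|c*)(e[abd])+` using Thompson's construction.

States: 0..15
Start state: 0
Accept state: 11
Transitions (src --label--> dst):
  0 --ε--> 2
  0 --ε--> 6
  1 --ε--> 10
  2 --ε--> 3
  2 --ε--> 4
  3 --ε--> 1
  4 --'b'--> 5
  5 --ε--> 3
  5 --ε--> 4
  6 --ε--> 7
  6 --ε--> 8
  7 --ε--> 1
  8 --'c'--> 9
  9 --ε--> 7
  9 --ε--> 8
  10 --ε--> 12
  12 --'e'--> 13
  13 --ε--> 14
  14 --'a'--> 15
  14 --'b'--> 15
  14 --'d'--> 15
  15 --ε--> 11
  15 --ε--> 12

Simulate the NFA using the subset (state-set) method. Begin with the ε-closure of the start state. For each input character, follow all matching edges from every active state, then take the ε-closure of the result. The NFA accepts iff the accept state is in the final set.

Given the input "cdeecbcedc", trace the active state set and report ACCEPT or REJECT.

Answer: REJECT

Derivation:
start: ε-closure({0}) = {0,1,2,3,4,6,7,8,10,12}
'c' @ 1: {1,7,8,9,10,12}
'd' @ 2: {}  — no active states
rest 'eecbcedc' ignored (set empty)
end set {} — state 11 not in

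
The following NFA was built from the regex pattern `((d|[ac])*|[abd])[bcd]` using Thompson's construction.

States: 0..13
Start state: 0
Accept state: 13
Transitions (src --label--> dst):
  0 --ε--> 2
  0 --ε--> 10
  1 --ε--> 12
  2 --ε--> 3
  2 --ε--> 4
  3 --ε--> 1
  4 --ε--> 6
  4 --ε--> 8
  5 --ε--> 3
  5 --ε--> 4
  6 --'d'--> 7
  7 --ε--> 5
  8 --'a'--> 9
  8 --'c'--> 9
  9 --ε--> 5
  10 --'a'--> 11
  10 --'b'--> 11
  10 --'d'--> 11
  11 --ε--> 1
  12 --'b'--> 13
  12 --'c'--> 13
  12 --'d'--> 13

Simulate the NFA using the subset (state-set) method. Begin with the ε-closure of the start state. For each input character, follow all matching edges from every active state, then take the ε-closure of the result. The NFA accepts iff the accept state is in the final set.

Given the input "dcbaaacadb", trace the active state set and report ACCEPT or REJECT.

S₀ = ε-closure({0}) = {0,1,2,3,4,6,8,10,12}
'd' @ 1: {1,3,4,5,6,7,8,11,12,13}  [accepting]
'c' @ 2: {1,3,4,5,6,8,9,12,13}  [accepting]
'b' @ 3: {13}  [accepting]
'a' @ 4: {}  — dead — no transitions
rest 'aacadb' ignored (set empty)
end set {} — state 13 not in

Answer: REJECT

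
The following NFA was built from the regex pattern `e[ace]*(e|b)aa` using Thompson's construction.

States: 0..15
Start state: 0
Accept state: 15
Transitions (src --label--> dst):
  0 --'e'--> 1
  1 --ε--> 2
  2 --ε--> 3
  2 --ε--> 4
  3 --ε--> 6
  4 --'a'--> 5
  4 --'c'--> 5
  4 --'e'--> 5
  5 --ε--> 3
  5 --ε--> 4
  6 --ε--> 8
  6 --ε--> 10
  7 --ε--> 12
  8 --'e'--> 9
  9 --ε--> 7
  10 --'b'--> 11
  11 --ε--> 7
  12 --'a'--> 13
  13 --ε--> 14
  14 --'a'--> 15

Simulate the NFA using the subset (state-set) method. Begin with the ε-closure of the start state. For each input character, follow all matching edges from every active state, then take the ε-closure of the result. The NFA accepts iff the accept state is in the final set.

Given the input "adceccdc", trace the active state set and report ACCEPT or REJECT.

Answer: REJECT

Derivation:
S₀ = ε-closure({0}) = {0}
'a' @ 1: {}  — state set empty
rest 'dceccdc' ignored (set empty)
final: {}; accept 15 not in set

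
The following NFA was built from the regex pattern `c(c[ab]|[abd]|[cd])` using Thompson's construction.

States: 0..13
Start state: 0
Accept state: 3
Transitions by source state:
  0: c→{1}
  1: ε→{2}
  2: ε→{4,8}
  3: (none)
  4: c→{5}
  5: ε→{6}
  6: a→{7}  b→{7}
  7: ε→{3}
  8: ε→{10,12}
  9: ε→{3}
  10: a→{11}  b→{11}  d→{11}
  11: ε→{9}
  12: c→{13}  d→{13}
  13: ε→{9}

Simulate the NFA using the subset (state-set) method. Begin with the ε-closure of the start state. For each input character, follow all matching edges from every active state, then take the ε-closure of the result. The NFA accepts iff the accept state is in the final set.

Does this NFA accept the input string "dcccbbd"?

Answer: REJECT

Derivation:
start: ε-closure({0}) = {0}
'd' @ 1: {}  — no active states
rest 'cccbbd' ignored (set empty)
final: {}; accept 3 not in set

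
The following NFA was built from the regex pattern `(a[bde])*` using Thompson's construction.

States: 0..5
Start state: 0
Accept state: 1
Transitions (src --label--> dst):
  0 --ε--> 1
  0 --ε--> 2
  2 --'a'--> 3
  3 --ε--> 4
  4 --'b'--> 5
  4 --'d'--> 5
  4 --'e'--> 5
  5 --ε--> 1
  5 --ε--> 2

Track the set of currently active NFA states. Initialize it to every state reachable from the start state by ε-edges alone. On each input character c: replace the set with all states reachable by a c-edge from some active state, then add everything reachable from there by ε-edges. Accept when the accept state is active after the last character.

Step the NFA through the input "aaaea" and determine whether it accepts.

Answer: REJECT

Derivation:
start: ε-closure({0}) = {0,1,2}
'a' @ 1: {3,4}
'a' @ 2: {}  — no active states
rest 'aea' ignored (set empty)
after full input: {}  (accept=1 not in)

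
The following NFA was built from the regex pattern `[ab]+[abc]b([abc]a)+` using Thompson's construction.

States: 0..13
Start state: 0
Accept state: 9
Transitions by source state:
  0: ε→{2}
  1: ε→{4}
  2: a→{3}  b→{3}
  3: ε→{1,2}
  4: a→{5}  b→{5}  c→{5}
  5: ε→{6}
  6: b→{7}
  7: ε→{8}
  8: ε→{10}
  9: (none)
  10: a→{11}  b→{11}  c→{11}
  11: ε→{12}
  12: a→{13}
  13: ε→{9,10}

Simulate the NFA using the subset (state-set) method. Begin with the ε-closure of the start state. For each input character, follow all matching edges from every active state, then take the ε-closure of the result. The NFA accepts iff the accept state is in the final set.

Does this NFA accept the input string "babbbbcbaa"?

start: ε-closure({0}) = {0,2}
'b' @ 1: {1,2,3,4}
'a' @ 2: {1,2,3,4,5,6}
'b' @ 3: {1,2,3,4,5,6,7,8,10}
'b' @ 4: {1,2,3,4,5,6,7,8,10,11,12}
'b' @ 5: {1,2,3,4,5,6,7,8,10,11,12}
'b' @ 6: {1,2,3,4,5,6,7,8,10,11,12}
'c' @ 7: {5,6,11,12}
'b' @ 8: {7,8,10}
'a' @ 9: {11,12}
'a' @ 10: {9,10,13}  [accepting]
end set {9,10,13} — state 9 in

Answer: ACCEPT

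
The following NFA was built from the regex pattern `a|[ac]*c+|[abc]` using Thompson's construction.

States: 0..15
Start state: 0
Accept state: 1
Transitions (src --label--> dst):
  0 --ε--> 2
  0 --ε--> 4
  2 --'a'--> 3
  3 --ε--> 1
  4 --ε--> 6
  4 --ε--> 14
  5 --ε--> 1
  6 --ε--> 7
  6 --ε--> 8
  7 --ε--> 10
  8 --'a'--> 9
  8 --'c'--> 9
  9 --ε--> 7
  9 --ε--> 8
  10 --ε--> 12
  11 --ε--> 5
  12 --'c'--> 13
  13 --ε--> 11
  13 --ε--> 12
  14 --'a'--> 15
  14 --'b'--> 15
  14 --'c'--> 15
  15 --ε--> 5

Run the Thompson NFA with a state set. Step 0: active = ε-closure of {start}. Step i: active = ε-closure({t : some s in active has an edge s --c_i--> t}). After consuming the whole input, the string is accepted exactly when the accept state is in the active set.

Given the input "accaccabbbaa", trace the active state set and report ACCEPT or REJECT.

start: ε-closure({0}) = {0,2,4,6,7,8,10,12,14}
'a' @ 1: {1,3,5,7,8,9,10,12,15}  [accepting]
'c' @ 2: {1,5,7,8,9,10,11,12,13}  [accepting]
'c' @ 3: {1,5,7,8,9,10,11,12,13}  [accepting]
'a' @ 4: {7,8,9,10,12}
'c' @ 5: {1,5,7,8,9,10,11,12,13}  [accepting]
'c' @ 6: {1,5,7,8,9,10,11,12,13}  [accepting]
'a' @ 7: {7,8,9,10,12}
'b' @ 8: {}  — dead — no transitions
rest 'bbaa' ignored (set empty)
after full input: {}  (accept=1 not in)

Answer: REJECT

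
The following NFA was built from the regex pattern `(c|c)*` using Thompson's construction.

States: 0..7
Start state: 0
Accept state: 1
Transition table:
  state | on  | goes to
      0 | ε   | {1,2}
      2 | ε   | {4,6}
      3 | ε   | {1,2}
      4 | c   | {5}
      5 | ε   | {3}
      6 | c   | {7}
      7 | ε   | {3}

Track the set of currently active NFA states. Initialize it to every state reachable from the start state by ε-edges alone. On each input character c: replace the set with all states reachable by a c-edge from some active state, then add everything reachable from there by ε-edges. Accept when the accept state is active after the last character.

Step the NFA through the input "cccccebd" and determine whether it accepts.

start: ε-closure({0}) = {0,1,2,4,6}
'c' @ 1: {1,2,3,4,5,6,7}  ✓accept
'c' @ 2: {1,2,3,4,5,6,7}  ✓accept
'c' @ 3: {1,2,3,4,5,6,7}  ✓accept
'c' @ 4: {1,2,3,4,5,6,7}  ✓accept
'c' @ 5: {1,2,3,4,5,6,7}  ✓accept
'e' @ 6: {}  — state set empty
rest 'bd' ignored (set empty)
end set {} — state 1 not in

Answer: REJECT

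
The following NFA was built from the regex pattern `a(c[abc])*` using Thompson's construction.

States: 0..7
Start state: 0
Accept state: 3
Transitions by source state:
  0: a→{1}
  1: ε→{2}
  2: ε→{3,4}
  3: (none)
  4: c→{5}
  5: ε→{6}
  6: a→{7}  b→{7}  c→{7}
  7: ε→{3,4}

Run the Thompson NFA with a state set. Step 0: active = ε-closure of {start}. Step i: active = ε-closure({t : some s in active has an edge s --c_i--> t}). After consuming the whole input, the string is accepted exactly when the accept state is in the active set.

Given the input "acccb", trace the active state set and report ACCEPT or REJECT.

initial (ε-close {0}): {0}
'a' @ 1: {1,2,3,4}  (accept∈set)
'c' @ 2: {5,6}
'c' @ 3: {3,4,7}  (accept∈set)
'c' @ 4: {5,6}
'b' @ 5: {3,4,7}  (accept∈set)
after full input: {3,4,7}  (accept=3 in)

Answer: ACCEPT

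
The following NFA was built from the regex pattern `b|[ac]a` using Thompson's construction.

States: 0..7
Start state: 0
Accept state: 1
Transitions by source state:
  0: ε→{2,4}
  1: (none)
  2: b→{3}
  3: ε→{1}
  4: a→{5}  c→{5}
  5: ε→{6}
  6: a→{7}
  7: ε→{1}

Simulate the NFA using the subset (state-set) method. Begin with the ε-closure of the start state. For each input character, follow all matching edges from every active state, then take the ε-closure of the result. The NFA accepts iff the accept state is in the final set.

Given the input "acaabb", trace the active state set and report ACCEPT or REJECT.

initial (ε-close {0}): {0,2,4}
'a' @ 1: {5,6}
'c' @ 2: {}  — no active states
rest 'aabb' ignored (set empty)
end set {} — state 1 not in

Answer: REJECT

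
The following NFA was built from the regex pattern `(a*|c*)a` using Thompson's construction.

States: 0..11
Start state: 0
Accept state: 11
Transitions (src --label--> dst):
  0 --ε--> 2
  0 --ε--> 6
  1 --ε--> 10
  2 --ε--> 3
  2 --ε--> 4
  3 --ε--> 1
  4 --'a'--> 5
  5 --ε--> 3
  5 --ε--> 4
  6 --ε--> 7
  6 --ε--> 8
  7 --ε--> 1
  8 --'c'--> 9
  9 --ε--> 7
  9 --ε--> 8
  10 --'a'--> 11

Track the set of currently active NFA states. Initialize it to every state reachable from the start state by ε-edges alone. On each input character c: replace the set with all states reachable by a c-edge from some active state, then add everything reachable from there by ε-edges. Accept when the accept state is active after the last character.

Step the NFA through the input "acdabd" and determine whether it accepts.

start: ε-closure({0}) = {0,1,2,3,4,6,7,8,10}
'a' @ 1: {1,3,4,5,10,11}  [accepting]
'c' @ 2: {}  — dead — no transitions
rest 'dabd' ignored (set empty)
after full input: {}  (accept=11 not in)

Answer: REJECT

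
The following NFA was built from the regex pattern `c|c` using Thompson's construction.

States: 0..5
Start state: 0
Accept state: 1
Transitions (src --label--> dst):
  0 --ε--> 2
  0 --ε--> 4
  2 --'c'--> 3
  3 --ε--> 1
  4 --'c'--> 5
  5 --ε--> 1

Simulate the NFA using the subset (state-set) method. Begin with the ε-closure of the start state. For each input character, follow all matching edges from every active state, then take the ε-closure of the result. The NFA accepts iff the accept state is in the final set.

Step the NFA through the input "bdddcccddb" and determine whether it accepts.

Answer: REJECT

Trace:
initial (ε-close {0}): {0,2,4}
'b' @ 1: {}  — state set empty
rest 'dddcccddb' ignored (set empty)
final: {}; accept 1 not in set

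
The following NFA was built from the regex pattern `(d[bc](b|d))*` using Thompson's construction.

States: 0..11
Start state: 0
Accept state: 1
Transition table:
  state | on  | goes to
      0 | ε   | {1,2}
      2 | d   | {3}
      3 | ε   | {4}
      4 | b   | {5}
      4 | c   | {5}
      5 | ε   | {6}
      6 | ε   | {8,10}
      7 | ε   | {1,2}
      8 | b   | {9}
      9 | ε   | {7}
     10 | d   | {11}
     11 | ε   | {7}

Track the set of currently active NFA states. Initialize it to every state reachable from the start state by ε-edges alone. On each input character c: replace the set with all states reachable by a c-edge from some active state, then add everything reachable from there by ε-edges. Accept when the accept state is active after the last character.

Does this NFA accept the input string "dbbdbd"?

start: ε-closure({0}) = {0,1,2}
'd' @ 1: {3,4}
'b' @ 2: {5,6,8,10}
'b' @ 3: {1,2,7,9}  (accept∈set)
'd' @ 4: {3,4}
'b' @ 5: {5,6,8,10}
'd' @ 6: {1,2,7,11}  (accept∈set)
end set {1,2,7,11} — state 1 in

Answer: ACCEPT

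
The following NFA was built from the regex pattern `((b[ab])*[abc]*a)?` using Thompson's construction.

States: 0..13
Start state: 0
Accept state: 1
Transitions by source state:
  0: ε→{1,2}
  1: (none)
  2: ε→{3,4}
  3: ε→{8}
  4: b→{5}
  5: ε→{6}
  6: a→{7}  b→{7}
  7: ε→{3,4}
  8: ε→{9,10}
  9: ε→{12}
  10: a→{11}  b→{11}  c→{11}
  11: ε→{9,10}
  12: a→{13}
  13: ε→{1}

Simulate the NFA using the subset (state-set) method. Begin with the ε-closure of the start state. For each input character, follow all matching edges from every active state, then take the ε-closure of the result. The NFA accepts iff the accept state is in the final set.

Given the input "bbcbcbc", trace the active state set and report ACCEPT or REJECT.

Answer: REJECT

Steps:
S₀ = ε-closure({0}) = {0,1,2,3,4,8,9,10,12}
'b' @ 1: {5,6,9,10,11,12}
'b' @ 2: {3,4,7,8,9,10,11,12}
'c' @ 3: {9,10,11,12}
'b' @ 4: {9,10,11,12}
'c' @ 5: {9,10,11,12}
'b' @ 6: {9,10,11,12}
'c' @ 7: {9,10,11,12}
final: {9,10,11,12}; accept 1 not in set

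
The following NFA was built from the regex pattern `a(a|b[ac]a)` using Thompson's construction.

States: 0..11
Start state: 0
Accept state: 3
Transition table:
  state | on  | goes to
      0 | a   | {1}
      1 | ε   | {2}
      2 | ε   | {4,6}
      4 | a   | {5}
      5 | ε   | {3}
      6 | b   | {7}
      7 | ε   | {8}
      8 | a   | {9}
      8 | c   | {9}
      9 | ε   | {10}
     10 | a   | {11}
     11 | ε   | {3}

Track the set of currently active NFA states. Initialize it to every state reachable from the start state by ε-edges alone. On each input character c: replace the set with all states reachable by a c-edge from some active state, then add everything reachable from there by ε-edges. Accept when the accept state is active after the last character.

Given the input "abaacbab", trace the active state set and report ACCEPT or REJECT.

start: ε-closure({0}) = {0}
'a' @ 1: {1,2,4,6}
'b' @ 2: {7,8}
'a' @ 3: {9,10}
'a' @ 4: {3,11}  ✓accept
'c' @ 5: {}  — state set empty
rest 'bab' ignored (set empty)
after full input: {}  (accept=3 not in)

Answer: REJECT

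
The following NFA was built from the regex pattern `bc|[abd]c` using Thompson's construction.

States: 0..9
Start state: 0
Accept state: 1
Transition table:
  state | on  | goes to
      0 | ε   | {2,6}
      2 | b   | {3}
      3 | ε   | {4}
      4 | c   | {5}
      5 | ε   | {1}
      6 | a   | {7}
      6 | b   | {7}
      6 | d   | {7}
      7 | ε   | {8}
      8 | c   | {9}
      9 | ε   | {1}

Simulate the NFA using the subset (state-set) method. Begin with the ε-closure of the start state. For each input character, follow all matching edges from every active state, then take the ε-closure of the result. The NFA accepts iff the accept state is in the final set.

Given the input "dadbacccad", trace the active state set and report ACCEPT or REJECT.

Answer: REJECT

Steps:
S₀ = ε-closure({0}) = {0,2,6}
'd' @ 1: {7,8}
'a' @ 2: {}  — dead — no transitions
rest 'dbacccad' ignored (set empty)
after full input: {}  (accept=1 not in)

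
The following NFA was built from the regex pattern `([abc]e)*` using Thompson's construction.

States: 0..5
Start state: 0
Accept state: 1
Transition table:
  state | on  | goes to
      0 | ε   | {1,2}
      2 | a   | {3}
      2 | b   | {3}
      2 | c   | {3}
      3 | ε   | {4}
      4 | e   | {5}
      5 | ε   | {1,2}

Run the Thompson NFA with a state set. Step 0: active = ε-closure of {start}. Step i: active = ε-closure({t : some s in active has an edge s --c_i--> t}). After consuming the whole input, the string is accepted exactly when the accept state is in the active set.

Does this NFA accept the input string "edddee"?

initial (ε-close {0}): {0,1,2}
'e' @ 1: {}  — state set empty
rest 'dddee' ignored (set empty)
final: {}; accept 1 not in set

Answer: REJECT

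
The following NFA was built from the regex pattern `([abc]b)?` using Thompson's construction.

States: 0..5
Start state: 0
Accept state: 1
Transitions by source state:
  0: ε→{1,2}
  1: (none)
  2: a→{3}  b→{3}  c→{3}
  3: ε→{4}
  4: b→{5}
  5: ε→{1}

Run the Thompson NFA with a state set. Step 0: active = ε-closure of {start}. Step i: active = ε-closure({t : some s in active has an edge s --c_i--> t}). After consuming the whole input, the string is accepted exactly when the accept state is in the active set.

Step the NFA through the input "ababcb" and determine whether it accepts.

initial (ε-close {0}): {0,1,2}
'a' @ 1: {3,4}
'b' @ 2: {1,5}  (accept∈set)
'a' @ 3: {}  — state set empty
rest 'bcb' ignored (set empty)
end set {} — state 1 not in

Answer: REJECT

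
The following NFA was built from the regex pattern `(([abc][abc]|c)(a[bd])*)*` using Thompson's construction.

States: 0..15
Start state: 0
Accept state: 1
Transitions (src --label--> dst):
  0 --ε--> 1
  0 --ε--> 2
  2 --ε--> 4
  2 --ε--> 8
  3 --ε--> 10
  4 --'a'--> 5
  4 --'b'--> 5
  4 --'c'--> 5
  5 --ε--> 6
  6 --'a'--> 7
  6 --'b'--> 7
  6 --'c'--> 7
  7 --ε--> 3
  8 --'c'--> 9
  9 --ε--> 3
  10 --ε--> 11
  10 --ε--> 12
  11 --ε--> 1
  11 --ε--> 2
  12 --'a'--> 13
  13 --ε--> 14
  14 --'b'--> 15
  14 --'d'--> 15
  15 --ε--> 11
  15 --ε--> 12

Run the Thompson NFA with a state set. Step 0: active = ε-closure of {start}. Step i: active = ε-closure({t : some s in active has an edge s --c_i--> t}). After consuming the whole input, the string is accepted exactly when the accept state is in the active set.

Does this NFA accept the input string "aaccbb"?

Answer: ACCEPT

Steps:
start: ε-closure({0}) = {0,1,2,4,8}
'a' @ 1: {5,6}
'a' @ 2: {1,2,3,4,7,8,10,11,12}  ✓accept
'c' @ 3: {1,2,3,4,5,6,8,9,10,11,12}  ✓accept
'c' @ 4: {1,2,3,4,5,6,7,8,9,10,11,12}  ✓accept
'b' @ 5: {1,2,3,4,5,6,7,8,10,11,12}  ✓accept
'b' @ 6: {1,2,3,4,5,6,7,8,10,11,12}  ✓accept
end set {1,2,3,4,5,6,7,8,10,11,12} — state 1 in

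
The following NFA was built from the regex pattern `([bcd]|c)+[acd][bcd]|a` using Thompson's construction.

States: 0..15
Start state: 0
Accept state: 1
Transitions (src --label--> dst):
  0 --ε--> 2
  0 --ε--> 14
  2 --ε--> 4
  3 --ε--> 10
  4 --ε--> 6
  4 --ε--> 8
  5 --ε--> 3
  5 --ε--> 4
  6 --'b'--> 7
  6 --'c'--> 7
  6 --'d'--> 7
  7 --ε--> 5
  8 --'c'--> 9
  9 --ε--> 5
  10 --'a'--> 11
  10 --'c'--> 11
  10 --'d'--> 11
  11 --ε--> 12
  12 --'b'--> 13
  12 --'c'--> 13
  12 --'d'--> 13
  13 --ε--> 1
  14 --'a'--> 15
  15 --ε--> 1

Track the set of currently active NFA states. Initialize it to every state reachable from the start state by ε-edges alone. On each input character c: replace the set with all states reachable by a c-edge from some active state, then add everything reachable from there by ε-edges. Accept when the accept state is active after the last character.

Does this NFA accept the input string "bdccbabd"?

Answer: REJECT

Trace:
initial (ε-close {0}): {0,2,4,6,8,14}
'b' @ 1: {3,4,5,6,7,8,10}
'd' @ 2: {3,4,5,6,7,8,10,11,12}
'c' @ 3: {1,3,4,5,6,7,8,9,10,11,12,13}  (accept∈set)
'c' @ 4: {1,3,4,5,6,7,8,9,10,11,12,13}  (accept∈set)
'b' @ 5: {1,3,4,5,6,7,8,10,13}  (accept∈set)
'a' @ 6: {11,12}
'b' @ 7: {1,13}  (accept∈set)
'd' @ 8: {}  — no active states
after full input: {}  (accept=1 not in)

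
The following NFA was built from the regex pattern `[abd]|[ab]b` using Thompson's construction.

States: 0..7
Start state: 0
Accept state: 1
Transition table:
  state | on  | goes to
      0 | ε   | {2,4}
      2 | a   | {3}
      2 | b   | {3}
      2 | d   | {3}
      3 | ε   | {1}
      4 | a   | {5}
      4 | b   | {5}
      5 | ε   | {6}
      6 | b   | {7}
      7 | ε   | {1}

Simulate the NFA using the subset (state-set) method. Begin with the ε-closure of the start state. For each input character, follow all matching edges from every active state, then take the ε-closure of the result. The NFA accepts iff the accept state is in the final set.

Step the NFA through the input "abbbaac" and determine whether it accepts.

Answer: REJECT

Steps:
start: ε-closure({0}) = {0,2,4}
'a' @ 1: {1,3,5,6}  (accept∈set)
'b' @ 2: {1,7}  (accept∈set)
'b' @ 3: {}  — state set empty
rest 'baac' ignored (set empty)
after full input: {}  (accept=1 not in)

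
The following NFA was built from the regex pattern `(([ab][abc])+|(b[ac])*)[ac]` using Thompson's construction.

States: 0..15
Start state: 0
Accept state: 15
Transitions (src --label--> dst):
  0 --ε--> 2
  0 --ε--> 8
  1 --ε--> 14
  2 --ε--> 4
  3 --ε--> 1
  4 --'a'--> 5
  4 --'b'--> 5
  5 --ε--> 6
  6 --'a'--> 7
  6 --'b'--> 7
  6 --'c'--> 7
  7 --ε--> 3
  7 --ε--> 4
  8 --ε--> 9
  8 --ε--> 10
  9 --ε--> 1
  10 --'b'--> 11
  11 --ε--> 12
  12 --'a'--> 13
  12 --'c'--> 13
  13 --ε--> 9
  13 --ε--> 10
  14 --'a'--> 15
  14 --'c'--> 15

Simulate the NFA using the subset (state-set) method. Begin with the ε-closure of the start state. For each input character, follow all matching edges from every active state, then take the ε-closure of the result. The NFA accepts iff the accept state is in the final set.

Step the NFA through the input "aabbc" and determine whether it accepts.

S₀ = ε-closure({0}) = {0,1,2,4,8,9,10,14}
'a' @ 1: {5,6,15}  ✓accept
'a' @ 2: {1,3,4,7,14}
'b' @ 3: {5,6}
'b' @ 4: {1,3,4,7,14}
'c' @ 5: {15}  ✓accept
end set {15} — state 15 in

Answer: ACCEPT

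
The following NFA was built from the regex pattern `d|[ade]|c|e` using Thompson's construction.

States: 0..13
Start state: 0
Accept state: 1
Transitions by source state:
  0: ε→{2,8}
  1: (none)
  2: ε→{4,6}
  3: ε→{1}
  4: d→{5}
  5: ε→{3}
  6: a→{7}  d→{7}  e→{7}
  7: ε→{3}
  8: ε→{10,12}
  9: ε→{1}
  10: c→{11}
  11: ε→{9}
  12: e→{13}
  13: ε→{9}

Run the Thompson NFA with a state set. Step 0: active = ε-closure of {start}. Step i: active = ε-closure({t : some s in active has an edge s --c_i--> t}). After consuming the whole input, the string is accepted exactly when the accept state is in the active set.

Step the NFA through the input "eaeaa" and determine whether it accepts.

Answer: REJECT

Derivation:
initial (ε-close {0}): {0,2,4,6,8,10,12}
'e' @ 1: {1,3,7,9,13}  ✓accept
'a' @ 2: {}  — no active states
rest 'eaa' ignored (set empty)
end set {} — state 1 not in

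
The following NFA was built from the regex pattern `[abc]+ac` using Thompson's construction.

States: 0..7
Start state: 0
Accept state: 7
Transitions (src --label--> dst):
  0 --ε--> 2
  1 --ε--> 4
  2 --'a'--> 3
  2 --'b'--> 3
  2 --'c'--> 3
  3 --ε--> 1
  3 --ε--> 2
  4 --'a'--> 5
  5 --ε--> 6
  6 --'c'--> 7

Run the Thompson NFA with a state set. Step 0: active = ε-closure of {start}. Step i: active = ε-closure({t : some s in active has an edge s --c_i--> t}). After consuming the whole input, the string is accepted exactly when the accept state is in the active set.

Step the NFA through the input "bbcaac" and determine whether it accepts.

Answer: ACCEPT

Steps:
S₀ = ε-closure({0}) = {0,2}
'b' @ 1: {1,2,3,4}
'b' @ 2: {1,2,3,4}
'c' @ 3: {1,2,3,4}
'a' @ 4: {1,2,3,4,5,6}
'a' @ 5: {1,2,3,4,5,6}
'c' @ 6: {1,2,3,4,7}  (accept∈set)
final: {1,2,3,4,7}; accept 7 in set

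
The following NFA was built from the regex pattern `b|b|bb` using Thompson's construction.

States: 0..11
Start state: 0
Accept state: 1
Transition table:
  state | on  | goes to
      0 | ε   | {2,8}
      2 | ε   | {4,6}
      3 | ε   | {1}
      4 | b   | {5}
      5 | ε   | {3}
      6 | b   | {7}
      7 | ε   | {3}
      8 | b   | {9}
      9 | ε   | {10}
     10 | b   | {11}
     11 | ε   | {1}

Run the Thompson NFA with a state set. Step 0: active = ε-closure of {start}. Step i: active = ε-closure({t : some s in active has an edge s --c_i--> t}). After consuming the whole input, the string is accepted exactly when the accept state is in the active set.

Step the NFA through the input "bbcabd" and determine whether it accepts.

initial (ε-close {0}): {0,2,4,6,8}
'b' @ 1: {1,3,5,7,9,10}  [accepting]
'b' @ 2: {1,11}  [accepting]
'c' @ 3: {}  — state set empty
rest 'abd' ignored (set empty)
after full input: {}  (accept=1 not in)

Answer: REJECT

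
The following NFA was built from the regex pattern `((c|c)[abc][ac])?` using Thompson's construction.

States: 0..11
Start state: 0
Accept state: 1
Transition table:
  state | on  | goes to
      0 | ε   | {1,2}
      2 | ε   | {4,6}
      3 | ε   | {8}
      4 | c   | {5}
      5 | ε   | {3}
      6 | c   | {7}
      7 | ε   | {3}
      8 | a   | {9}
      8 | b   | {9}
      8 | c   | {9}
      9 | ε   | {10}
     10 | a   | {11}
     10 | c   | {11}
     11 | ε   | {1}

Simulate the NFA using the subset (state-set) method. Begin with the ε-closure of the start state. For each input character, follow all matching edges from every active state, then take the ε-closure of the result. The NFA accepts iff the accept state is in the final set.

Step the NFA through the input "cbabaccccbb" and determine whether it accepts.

Answer: REJECT

Trace:
start: ε-closure({0}) = {0,1,2,4,6}
'c' @ 1: {3,5,7,8}
'b' @ 2: {9,10}
'a' @ 3: {1,11}  ✓accept
'b' @ 4: {}  — dead — no transitions
rest 'accccbb' ignored (set empty)
final: {}; accept 1 not in set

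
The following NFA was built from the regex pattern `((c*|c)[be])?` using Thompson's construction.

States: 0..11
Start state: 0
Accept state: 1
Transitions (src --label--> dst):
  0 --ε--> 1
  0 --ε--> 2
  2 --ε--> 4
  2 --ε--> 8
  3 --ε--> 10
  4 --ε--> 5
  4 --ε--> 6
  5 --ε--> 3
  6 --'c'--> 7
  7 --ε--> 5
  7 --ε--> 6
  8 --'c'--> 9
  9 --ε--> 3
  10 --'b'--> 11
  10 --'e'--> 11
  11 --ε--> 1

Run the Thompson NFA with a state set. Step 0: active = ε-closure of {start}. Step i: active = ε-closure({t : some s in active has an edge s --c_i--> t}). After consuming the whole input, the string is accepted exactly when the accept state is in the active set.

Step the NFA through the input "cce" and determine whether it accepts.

Answer: ACCEPT

Steps:
start: ε-closure({0}) = {0,1,2,3,4,5,6,8,10}
'c' @ 1: {3,5,6,7,9,10}
'c' @ 2: {3,5,6,7,10}
'e' @ 3: {1,11}  (accept∈set)
end set {1,11} — state 1 in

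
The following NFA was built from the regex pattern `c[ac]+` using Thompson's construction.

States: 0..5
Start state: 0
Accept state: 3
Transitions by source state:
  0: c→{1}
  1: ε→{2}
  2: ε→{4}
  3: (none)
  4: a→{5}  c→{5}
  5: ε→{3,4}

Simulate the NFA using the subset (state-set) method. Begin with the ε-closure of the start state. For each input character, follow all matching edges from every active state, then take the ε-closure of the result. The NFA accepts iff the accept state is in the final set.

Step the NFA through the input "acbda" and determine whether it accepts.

initial (ε-close {0}): {0}
'a' @ 1: {}  — state set empty
rest 'cbda' ignored (set empty)
final: {}; accept 3 not in set

Answer: REJECT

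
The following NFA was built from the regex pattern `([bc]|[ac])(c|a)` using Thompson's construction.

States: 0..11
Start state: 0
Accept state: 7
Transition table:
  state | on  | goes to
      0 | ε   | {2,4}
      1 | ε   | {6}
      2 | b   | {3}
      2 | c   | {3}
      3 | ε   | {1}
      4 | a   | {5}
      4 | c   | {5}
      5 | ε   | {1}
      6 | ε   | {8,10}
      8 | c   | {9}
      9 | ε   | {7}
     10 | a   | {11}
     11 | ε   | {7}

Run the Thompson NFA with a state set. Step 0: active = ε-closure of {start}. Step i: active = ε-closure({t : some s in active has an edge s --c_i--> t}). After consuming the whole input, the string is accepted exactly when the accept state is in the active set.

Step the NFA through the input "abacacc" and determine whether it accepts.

Answer: REJECT

Steps:
start: ε-closure({0}) = {0,2,4}
'a' @ 1: {1,5,6,8,10}
'b' @ 2: {}  — no active states
rest 'acacc' ignored (set empty)
final: {}; accept 7 not in set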